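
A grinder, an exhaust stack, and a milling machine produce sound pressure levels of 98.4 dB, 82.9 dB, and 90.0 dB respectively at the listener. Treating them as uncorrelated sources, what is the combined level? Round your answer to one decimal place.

For uncorrelated sources the intensities add, so convert each level to linear form, sum, and take 10·log₁₀ of the total.
Σ 10^(L/10) = 10^(98.4/10) + 10^(82.9/10) + 10^(90.0/10) = 8.113e+09.
L_total = 10·log₁₀(8.113e+09) = 99.09 dB.

99.1 dB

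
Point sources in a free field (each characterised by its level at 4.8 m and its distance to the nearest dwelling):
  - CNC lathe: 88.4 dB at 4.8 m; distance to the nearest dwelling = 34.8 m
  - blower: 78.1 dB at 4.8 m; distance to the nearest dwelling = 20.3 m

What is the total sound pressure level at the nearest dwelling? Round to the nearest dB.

Apply inverse-square spreading to bring every level to the receiver, then sum 10^(L/10).
CNC lathe: 88.4 − 20·log₁₀(34.8/4.8) = 88.4 − 17.21 = 71.19 dB.
blower: 78.1 − 20·log₁₀(20.3/4.8) = 78.1 − 12.53 = 65.57 dB.
Σ 10^(L/10) = 1.677e+07 → L_total = 10·log₁₀(1.677e+07) = 72.25 dB.

72 dB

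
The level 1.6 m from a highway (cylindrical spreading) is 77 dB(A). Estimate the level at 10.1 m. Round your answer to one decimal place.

69.0 dB(A)

Line-source attenuation: ΔL = 10·log₁₀(r₂/r₁) = 10·log₁₀(10.1/1.6) = 8.002 dB.
L₂ = 77 − 10·log₁₀(10.1/1.6) = 77 − 8.002 = 69.00 dB(A).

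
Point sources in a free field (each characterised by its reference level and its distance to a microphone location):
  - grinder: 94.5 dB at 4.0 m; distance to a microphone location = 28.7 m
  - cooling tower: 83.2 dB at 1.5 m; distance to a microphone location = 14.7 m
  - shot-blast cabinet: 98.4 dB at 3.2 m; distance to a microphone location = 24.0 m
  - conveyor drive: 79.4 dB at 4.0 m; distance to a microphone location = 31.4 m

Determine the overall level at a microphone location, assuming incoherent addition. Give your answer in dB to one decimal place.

Apply inverse-square spreading to bring every level to the receiver, then sum 10^(L/10).
grinder: 94.5 − 20·log₁₀(28.7/4.0) = 94.5 − 17.12 = 77.38 dB.
cooling tower: 83.2 − 20·log₁₀(14.7/1.5) = 83.2 − 19.82 = 63.38 dB.
shot-blast cabinet: 98.4 − 20·log₁₀(24.0/3.2) = 98.4 − 17.50 = 80.90 dB.
conveyor drive: 79.4 − 20·log₁₀(31.4/4.0) = 79.4 − 17.90 = 61.50 dB.
Σ 10^(L/10) = 1.813e+08 → L_total = 10·log₁₀(1.813e+08) = 82.58 dB.

82.6 dB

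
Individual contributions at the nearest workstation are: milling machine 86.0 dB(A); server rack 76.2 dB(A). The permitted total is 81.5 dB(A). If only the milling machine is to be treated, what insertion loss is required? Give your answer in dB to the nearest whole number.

Everything except the milling machine sums to 10^(76.2/10) = 4.169e+07 in linear terms, 76.20 dB(A).
To meet 81.5 dB(A) overall, the treated milling machine may contribute at most 10^(81.5/10) − 4.169e+07 = 9.957e+07, i.e. 79.98 dB(A).
So the milling machine must be reduced from 86.0 to 79.98 dB(A): IL = 6.02 dB.

6 dB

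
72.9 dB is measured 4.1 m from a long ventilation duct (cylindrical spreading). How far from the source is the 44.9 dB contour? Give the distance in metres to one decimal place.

For a line source L₁ − L₂ = 10·log₁₀(r₂/r₁), so r₂ = r₁·10^((L₁−L₂)/10).
r₂ = 4.1·10^((72.9−44.9)/10) = 4.1·10^(28.0/10) = 2586.93 m.

2586.9 m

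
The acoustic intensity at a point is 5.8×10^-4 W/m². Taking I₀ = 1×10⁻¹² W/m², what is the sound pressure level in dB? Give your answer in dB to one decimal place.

87.6 dB

Dividing by I₀ shifts the exponent by 12: I/I₀ = 5.8×10^8.
L = 10·(0.7634 + 8) = 87.63 dB.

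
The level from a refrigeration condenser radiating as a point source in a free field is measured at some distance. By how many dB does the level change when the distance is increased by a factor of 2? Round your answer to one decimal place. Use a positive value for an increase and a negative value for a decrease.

With spherical spreading the level changes by −20·log₁₀(r₂/r₁).
ΔL = −20·log₁₀(2) = -6.02 dB.

-6.0 dB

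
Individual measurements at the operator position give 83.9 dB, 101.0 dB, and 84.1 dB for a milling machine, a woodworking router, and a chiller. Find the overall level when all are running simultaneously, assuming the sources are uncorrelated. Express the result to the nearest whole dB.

Incoherent sources combine by intensity addition: L_total = 10·log₁₀(Σ 10^(L_i/10)).
Σ 10^(L/10) = 10^(83.9/10) + 10^(101.0/10) + 10^(84.1/10) = 1.309e+10.
L_total = 10·log₁₀(1.309e+10) = 101.17 dB.

101 dB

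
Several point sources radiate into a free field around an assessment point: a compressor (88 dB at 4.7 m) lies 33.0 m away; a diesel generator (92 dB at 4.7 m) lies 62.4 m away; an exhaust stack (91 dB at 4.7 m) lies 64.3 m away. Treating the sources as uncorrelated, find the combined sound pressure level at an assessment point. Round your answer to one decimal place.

Apply inverse-square spreading to bring every level to the receiver, then sum 10^(L/10).
compressor: 88 − 20·log₁₀(33.0/4.7) = 88 − 16.93 = 71.07 dB.
diesel generator: 92 − 20·log₁₀(62.4/4.7) = 92 − 22.46 = 69.54 dB.
exhaust stack: 91 − 20·log₁₀(64.3/4.7) = 91 − 22.72 = 68.28 dB.
Σ 10^(L/10) = 2.852e+07 → L_total = 10·log₁₀(2.852e+07) = 74.55 dB.

74.6 dB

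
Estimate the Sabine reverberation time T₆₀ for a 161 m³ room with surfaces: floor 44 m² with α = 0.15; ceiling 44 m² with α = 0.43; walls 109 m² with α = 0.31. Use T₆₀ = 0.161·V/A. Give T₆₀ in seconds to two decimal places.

0.44 s

Summing Sᵢαᵢ: 44·0.15 + 44·0.43 + 109·0.31 = 59.31 m².
T₆₀ = 0.161 × 161 / 59.31 = 0.437 s.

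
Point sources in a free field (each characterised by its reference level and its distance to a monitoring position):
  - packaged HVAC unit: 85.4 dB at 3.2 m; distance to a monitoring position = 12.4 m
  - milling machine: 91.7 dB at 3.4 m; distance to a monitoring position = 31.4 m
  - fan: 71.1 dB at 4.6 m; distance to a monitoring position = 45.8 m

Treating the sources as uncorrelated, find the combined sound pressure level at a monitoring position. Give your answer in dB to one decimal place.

76.1 dB

First find each source's level at the receiver (point-source: −20·log₁₀(r/r_ref)), then combine on an intensity basis.
packaged HVAC unit: 85.4 − 20·log₁₀(12.4/3.2) = 85.4 − 11.77 = 73.63 dB.
milling machine: 91.7 − 20·log₁₀(31.4/3.4) = 91.7 − 19.31 = 72.39 dB.
fan: 71.1 − 20·log₁₀(45.8/4.6) = 71.1 − 19.96 = 51.14 dB.
Σ 10^(L/10) = 4.056e+07 → L_total = 10·log₁₀(4.056e+07) = 76.08 dB.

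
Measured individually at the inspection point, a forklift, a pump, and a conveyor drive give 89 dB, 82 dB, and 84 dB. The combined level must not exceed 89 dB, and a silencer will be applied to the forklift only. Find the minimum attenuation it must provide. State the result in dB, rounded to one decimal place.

The untreated sources together contribute 10^(82/10) + 10^(84/10) = 4.097e+08, i.e. 86.12 dB.
The limit corresponds to 10^(89/10) = 7.943e+08; subtracting the fixed part leaves 3.847e+08 for the forklift, i.e. 85.85 dB.
Required insertion loss = 89 − 85.85 = 3.15 dB.

3.1 dB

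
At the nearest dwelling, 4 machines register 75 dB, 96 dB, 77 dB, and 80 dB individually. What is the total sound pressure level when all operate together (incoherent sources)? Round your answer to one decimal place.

Incoherent sources combine by intensity addition: L_total = 10·log₁₀(Σ 10^(L_i/10)).
Σ 10^(L/10) = 10^(75/10) + 10^(96/10) + 10^(77/10) + 10^(80/10) = 4.163e+09.
L_total = 10·log₁₀(4.163e+09) = 96.19 dB.

96.2 dB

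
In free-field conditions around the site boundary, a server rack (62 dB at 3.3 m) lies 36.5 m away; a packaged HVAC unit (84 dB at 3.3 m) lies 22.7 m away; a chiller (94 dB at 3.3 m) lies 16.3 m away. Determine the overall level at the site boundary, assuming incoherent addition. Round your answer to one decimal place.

Propagate each source to the receiver with L = L_ref − 20·log₁₀(r/r_ref), then add intensities.
server rack: 62 − 20·log₁₀(36.5/3.3) = 62 − 20.88 = 41.12 dB.
packaged HVAC unit: 84 − 20·log₁₀(22.7/3.3) = 84 − 16.75 = 67.25 dB.
chiller: 94 − 20·log₁₀(16.3/3.3) = 94 − 13.87 = 80.13 dB.
Σ 10^(L/10) = 1.083e+08 → L_total = 10·log₁₀(1.083e+08) = 80.35 dB.

80.3 dB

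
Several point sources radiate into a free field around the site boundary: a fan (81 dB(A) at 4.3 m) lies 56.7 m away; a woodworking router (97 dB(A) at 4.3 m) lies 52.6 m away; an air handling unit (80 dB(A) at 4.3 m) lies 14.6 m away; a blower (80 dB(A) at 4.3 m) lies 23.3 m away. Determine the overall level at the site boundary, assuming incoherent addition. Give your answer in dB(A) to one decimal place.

76.7 dB(A)

Propagate each source to the receiver with L = L_ref − 20·log₁₀(r/r_ref), then add intensities.
fan: 81 − 20·log₁₀(56.7/4.3) = 81 − 22.40 = 58.60 dB(A).
woodworking router: 97 − 20·log₁₀(52.6/4.3) = 97 − 21.75 = 75.25 dB(A).
air handling unit: 80 − 20·log₁₀(14.6/4.3) = 80 − 10.62 = 69.38 dB(A).
blower: 80 − 20·log₁₀(23.3/4.3) = 80 − 14.68 = 65.32 dB(A).
Σ 10^(L/10) = 4.630e+07 → L_total = 10·log₁₀(4.630e+07) = 76.66 dB(A).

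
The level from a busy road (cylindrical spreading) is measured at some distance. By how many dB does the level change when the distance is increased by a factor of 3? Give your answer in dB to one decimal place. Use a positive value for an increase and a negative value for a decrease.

Line-source spreading: ΔL = −10·log₁₀(r₂/r₁).
ΔL = −10·log₁₀(3) = -4.77 dB.

-4.8 dB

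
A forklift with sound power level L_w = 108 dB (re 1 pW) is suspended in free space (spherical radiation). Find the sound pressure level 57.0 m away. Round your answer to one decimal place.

Free-field spherical radiation: L_p = L_w − 10·log₁₀(4π·r²), r = 57.0 m.
4π·r² = 4.083e+04 m², 10·log₁₀ of that is 46.110 dB.
L_p = 108 − 46.110 = 61.89 dB.

61.9 dB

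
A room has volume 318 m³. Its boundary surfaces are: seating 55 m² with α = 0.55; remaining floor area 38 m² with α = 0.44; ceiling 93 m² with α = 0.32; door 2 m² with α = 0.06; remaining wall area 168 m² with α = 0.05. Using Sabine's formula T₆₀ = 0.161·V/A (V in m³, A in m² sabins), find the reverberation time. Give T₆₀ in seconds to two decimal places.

0.60 s

A = Σ Sᵢαᵢ = 55·0.55 + 38·0.44 + 93·0.32 + 2·0.06 + 168·0.05 = 85.25 m².
T₆₀ = 0.161·V/A = 0.161·318/85.25 = 0.601 s.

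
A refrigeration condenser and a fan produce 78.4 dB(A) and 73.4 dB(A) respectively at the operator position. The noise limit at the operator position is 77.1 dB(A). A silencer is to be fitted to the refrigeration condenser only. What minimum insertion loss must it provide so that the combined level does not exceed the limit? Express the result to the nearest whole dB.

Fixed contribution from the other source: Σ 10^(L/10) = 10^(73.4/10) = 2.188e+07 (73.40 dB(A)).
The limit corresponds to 10^(77.1/10) = 5.129e+07; subtracting the fixed part leaves 2.941e+07 for the refrigeration condenser, i.e. 74.68 dB(A).
Required insertion loss = 78.4 − 74.68 = 3.72 dB.

4 dB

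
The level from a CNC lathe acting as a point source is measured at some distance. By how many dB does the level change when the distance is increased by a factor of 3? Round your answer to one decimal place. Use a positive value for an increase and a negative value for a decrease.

-9.5 dB

With spherical spreading the level changes by −20·log₁₀(r₂/r₁).
ΔL = −20·log₁₀(3) = -9.54 dB.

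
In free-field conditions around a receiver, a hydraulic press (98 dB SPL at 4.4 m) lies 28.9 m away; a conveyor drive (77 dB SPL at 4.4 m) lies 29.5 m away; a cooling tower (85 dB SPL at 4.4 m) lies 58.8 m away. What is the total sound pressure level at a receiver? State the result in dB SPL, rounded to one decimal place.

81.7 dB SPL

Propagate each source to the receiver with L = L_ref − 20·log₁₀(r/r_ref), then add intensities.
hydraulic press: 98 − 20·log₁₀(28.9/4.4) = 98 − 16.35 = 81.65 dB SPL.
conveyor drive: 77 − 20·log₁₀(29.5/4.4) = 77 − 16.53 = 60.47 dB SPL.
cooling tower: 85 − 20·log₁₀(58.8/4.4) = 85 − 22.52 = 62.48 dB SPL.
Σ 10^(L/10) = 1.491e+08 → L_total = 10·log₁₀(1.491e+08) = 81.74 dB SPL.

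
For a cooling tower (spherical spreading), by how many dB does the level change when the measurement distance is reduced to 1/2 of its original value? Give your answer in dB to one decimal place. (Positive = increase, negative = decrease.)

With spherical spreading the level changes by −20·log₁₀(r₂/r₁).
ΔL = −20·log₁₀(0.5) = +6.02 dB.

+6.0 dB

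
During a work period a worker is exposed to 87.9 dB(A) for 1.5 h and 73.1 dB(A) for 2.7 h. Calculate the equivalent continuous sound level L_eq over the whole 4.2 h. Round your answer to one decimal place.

The energy average is taken in the linear domain: L_eq = 10·log₁₀[(Σ tᵢ·10^(Lᵢ/10))/T], T = 4.2 h.
Σ tᵢ·10^(Lᵢ/10) = 1.5·10^(87.9/10) + 2.7·10^(73.1/10) = 9.800e+08.
L_eq = 10·log₁₀(9.800e+08/4.2) = 83.68 dB(A).

83.7 dB(A)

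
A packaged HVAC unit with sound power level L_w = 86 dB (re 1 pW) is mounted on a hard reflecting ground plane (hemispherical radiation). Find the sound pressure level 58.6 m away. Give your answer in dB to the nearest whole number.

L_p = L_w − 10·log₁₀(2π·r²) with r = 58.6 m.
2π·r² = 2.158e+04 m², 10·log₁₀ of that is 43.340 dB.
L_p = 86 − 43.340 = 42.66 dB.

43 dB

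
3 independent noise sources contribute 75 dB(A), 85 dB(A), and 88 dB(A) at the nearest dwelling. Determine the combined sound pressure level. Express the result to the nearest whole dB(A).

For uncorrelated sources the intensities add, so convert each level to linear form, sum, and take 10·log₁₀ of the total.
Σ 10^(L/10) = 10^(75/10) + 10^(85/10) + 10^(88/10) = 9.788e+08.
L_total = 10·log₁₀(9.788e+08) = 89.91 dB(A).

90 dB(A)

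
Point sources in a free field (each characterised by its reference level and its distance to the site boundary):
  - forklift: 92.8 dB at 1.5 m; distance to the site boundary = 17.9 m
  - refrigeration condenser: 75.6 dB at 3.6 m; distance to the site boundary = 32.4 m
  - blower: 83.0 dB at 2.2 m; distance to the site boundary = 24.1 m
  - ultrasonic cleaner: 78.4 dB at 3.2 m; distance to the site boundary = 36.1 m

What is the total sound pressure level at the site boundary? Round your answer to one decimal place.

Propagate each source to the receiver with L = L_ref − 20·log₁₀(r/r_ref), then add intensities.
forklift: 92.8 − 20·log₁₀(17.9/1.5) = 92.8 − 21.54 = 71.26 dB.
refrigeration condenser: 75.6 − 20·log₁₀(32.4/3.6) = 75.6 − 19.08 = 56.52 dB.
blower: 83.0 − 20·log₁₀(24.1/2.2) = 83.0 − 20.79 = 62.21 dB.
ultrasonic cleaner: 78.4 − 20·log₁₀(36.1/3.2) = 78.4 − 21.05 = 57.35 dB.
Σ 10^(L/10) = 1.604e+07 → L_total = 10·log₁₀(1.604e+07) = 72.05 dB.

72.1 dB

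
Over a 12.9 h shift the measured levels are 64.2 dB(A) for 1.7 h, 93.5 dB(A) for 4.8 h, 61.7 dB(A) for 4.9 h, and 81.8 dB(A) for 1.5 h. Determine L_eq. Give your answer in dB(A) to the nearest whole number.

Weight each interval's intensity by its duration and average over T = 12.9 h:
Σ tᵢ·10^(Lᵢ/10) = 1.7·10^(64.2/10) + 4.8·10^(93.5/10) + 4.9·10^(61.7/10) + 1.5·10^(81.8/10) = 1.098e+10.
L_eq = 10·log₁₀(1.098e+10/12.9) = 89.30 dB(A).

89 dB(A)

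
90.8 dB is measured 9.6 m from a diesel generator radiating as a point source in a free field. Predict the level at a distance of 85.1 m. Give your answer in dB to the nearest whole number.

72 dB

Spherical spreading from a point source gives a 20·log₁₀(r₂/r₁) drop.
L₂ = 90.8 − 20·log₁₀(85.1/9.6) = 90.8 − 18.953 = 71.85 dB.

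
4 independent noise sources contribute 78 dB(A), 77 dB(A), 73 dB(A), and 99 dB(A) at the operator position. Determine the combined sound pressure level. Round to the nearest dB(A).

99 dB(A)

Incoherent sources combine by intensity addition: L_total = 10·log₁₀(Σ 10^(L_i/10)).
Σ 10^(L/10) = 10^(78/10) + 10^(77/10) + 10^(73/10) + 10^(99/10) = 8.076e+09.
L_total = 10·log₁₀(8.076e+09) = 99.07 dB(A).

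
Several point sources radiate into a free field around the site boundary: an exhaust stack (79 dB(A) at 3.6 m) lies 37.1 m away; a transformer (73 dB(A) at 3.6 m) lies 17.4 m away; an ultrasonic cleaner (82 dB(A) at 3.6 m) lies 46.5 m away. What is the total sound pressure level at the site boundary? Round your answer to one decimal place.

64.1 dB(A)

Apply inverse-square spreading to bring every level to the receiver, then sum 10^(L/10).
exhaust stack: 79 − 20·log₁₀(37.1/3.6) = 79 − 20.26 = 58.74 dB(A).
transformer: 73 − 20·log₁₀(17.4/3.6) = 73 − 13.68 = 59.32 dB(A).
ultrasonic cleaner: 82 − 20·log₁₀(46.5/3.6) = 82 − 22.22 = 59.78 dB(A).
Σ 10^(L/10) = 2.552e+06 → L_total = 10·log₁₀(2.552e+06) = 64.07 dB(A).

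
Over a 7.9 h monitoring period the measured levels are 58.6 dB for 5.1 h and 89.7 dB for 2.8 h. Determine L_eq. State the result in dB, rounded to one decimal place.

Weight each interval's intensity by its duration and average over T = 7.9 h:
Σ tᵢ·10^(Lᵢ/10) = 5.1·10^(58.6/10) + 2.8·10^(89.7/10) = 2.617e+09.
L_eq = 10·log₁₀(2.617e+09/7.9) = 85.20 dB.

85.2 dB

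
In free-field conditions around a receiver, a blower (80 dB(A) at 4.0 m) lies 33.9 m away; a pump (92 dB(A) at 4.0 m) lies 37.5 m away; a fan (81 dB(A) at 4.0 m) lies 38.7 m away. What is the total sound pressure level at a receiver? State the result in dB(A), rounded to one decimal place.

73.2 dB(A)

Propagate each source to the receiver with L = L_ref − 20·log₁₀(r/r_ref), then add intensities.
blower: 80 − 20·log₁₀(33.9/4.0) = 80 − 18.56 = 61.44 dB(A).
pump: 92 − 20·log₁₀(37.5/4.0) = 92 − 19.44 = 72.56 dB(A).
fan: 81 − 20·log₁₀(38.7/4.0) = 81 − 19.71 = 61.29 dB(A).
Σ 10^(L/10) = 2.077e+07 → L_total = 10·log₁₀(2.077e+07) = 73.17 dB(A).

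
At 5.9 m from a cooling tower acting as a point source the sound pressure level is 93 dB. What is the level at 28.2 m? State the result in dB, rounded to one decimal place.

Spherical spreading from a point source gives a 20·log₁₀(r₂/r₁) drop.
L₂ = 93 − 20·log₁₀(28.2/5.9) = 93 − 13.588 = 79.41 dB.

79.4 dB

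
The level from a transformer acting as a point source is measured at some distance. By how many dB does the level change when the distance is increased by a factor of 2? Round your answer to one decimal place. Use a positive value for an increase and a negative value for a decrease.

With spherical spreading the level changes by −20·log₁₀(r₂/r₁).
ΔL = −20·log₁₀(2) = -6.02 dB.

-6.0 dB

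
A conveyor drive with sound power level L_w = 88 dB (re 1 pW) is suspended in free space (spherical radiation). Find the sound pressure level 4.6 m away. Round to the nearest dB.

64 dB

The power spreads over a sphere of area 4π·r², so L_p = L_w − 10·log₁₀(4π·r²).
4π·r² = 265.9 m², 10·log₁₀ of that is 24.247 dB.
L_p = 88 − 24.247 = 63.75 dB.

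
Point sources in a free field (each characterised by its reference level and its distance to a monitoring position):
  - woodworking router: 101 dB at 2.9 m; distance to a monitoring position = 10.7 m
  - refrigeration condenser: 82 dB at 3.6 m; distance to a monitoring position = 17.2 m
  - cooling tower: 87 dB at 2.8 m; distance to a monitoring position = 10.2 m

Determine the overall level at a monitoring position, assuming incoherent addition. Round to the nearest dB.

90 dB

Propagate each source to the receiver with L = L_ref − 20·log₁₀(r/r_ref), then add intensities.
woodworking router: 101 − 20·log₁₀(10.7/2.9) = 101 − 11.34 = 89.66 dB.
refrigeration condenser: 82 − 20·log₁₀(17.2/3.6) = 82 − 13.58 = 68.42 dB.
cooling tower: 87 − 20·log₁₀(10.2/2.8) = 87 − 11.23 = 75.77 dB.
Σ 10^(L/10) = 9.695e+08 → L_total = 10·log₁₀(9.695e+08) = 89.87 dB.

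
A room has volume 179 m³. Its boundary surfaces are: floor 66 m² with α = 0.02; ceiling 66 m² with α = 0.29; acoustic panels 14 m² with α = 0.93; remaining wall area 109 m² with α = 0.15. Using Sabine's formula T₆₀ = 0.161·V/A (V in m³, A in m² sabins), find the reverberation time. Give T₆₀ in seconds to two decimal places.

A = Σ Sᵢαᵢ = 66·0.02 + 66·0.29 + 14·0.93 + 109·0.15 = 49.83 m².
T₆₀ = 0.161 × 179 / 49.83 = 0.578 s.

0.58 s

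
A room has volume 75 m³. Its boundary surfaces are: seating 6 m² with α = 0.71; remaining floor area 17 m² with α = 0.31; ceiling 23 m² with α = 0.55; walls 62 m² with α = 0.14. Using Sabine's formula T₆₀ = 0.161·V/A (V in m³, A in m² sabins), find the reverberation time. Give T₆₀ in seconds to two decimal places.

0.39 s

A = Σ Sᵢαᵢ = 6·0.71 + 17·0.31 + 23·0.55 + 62·0.14 = 30.86 m².
T₆₀ = 0.161·V/A = 0.161·75/30.86 = 0.391 s.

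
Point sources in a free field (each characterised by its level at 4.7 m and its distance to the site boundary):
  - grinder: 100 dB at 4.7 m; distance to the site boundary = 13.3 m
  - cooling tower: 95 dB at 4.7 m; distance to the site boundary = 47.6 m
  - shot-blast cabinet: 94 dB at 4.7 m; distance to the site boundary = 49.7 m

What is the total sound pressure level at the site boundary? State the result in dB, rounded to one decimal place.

Propagate each source to the receiver with L = L_ref − 20·log₁₀(r/r_ref), then add intensities.
grinder: 100 − 20·log₁₀(13.3/4.7) = 100 − 9.04 = 90.96 dB.
cooling tower: 95 − 20·log₁₀(47.6/4.7) = 95 − 20.11 = 74.89 dB.
shot-blast cabinet: 94 − 20·log₁₀(49.7/4.7) = 94 − 20.49 = 73.51 dB.
Σ 10^(L/10) = 1.302e+09 → L_total = 10·log₁₀(1.302e+09) = 91.15 dB.

91.1 dB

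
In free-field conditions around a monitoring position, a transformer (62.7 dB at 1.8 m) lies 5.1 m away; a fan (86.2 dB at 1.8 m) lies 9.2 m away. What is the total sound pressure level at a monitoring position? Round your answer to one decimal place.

72.1 dB

First find each source's level at the receiver (point-source: −20·log₁₀(r/r_ref)), then combine on an intensity basis.
transformer: 62.7 − 20·log₁₀(5.1/1.8) = 62.7 − 9.05 = 53.65 dB.
fan: 86.2 − 20·log₁₀(9.2/1.8) = 86.2 − 14.17 = 72.03 dB.
Σ 10^(L/10) = 1.619e+07 → L_total = 10·log₁₀(1.619e+07) = 72.09 dB.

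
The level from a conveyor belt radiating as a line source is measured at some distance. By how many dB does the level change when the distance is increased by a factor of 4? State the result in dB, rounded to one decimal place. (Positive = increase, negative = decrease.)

-6.0 dB

With cylindrical spreading the level changes by −10·log₁₀(r₂/r₁).
ΔL = −10·log₁₀(4) = -6.02 dB.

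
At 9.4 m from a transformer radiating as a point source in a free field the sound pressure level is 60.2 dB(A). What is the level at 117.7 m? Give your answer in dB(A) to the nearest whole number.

For a point source, L₂ = L₁ − 20·log₁₀(r₂/r₁).
L₂ = 60.2 − 20·log₁₀(117.7/9.4) = 60.2 − 21.953 = 38.25 dB(A).

38 dB(A)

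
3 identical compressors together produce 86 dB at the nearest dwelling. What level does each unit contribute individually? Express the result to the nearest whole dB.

For N identical incoherent sources L_total = L₁ + 10·log₁₀ N, so L₁ = 86 − 10·log₁₀(3) = 86 − 4.771.

81 dB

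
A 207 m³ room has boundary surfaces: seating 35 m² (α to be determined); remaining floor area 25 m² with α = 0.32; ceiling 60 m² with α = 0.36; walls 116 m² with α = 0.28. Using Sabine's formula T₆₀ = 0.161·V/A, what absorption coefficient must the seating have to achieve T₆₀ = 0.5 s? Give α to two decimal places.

0.13

Required total absorption A = 0.161·207/0.5 = 66.65 m².
Absorption from the other surfaces = 25·0.32 + 60·0.36 + 116·0.28 = 62.08 m², so the seating must supply 4.57 m² over 35 m².
α = 4.57/35 = 0.131.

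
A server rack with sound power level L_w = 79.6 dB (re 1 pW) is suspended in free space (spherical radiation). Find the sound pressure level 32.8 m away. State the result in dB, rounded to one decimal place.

38.3 dB

L_p = L_w − 10·log₁₀(4π·r²) with r = 32.8 m.
4π·r² = 1.352e+04 m², 10·log₁₀ of that is 41.310 dB.
L_p = 79.6 − 41.310 = 38.29 dB.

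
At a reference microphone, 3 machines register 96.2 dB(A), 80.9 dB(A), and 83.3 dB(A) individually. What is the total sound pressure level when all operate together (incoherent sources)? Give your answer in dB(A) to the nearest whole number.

97 dB(A)

For uncorrelated sources the intensities add, so convert each level to linear form, sum, and take 10·log₁₀ of the total.
Σ 10^(L/10) = 10^(96.2/10) + 10^(80.9/10) + 10^(83.3/10) = 4.506e+09.
L_total = 10·log₁₀(4.506e+09) = 96.54 dB(A).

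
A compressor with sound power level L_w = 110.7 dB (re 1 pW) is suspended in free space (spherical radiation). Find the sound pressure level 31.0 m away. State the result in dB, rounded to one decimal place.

L_p = L_w − 10·log₁₀(4π·r²) with r = 31.0 m.
4π·r² = 1.208e+04 m², 10·log₁₀ of that is 40.819 dB.
L_p = 110.7 − 40.819 = 69.88 dB.

69.9 dB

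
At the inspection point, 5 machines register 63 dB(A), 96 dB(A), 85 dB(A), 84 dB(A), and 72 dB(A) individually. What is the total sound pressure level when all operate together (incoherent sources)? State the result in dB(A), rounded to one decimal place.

For uncorrelated sources the intensities add, so convert each level to linear form, sum, and take 10·log₁₀ of the total.
Σ 10^(L/10) = 10^(63/10) + 10^(96/10) + 10^(85/10) + 10^(84/10) + 10^(72/10) = 4.566e+09.
L_total = 10·log₁₀(4.566e+09) = 96.60 dB(A).

96.6 dB(A)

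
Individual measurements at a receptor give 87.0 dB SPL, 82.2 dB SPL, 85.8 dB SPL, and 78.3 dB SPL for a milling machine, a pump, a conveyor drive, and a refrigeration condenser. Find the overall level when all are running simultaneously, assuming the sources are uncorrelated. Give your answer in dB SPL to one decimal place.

90.5 dB SPL

For uncorrelated sources the intensities add, so convert each level to linear form, sum, and take 10·log₁₀ of the total.
Σ 10^(L/10) = 10^(87.0/10) + 10^(82.2/10) + 10^(85.8/10) + 10^(78.3/10) = 1.115e+09.
L_total = 10·log₁₀(1.115e+09) = 90.47 dB SPL.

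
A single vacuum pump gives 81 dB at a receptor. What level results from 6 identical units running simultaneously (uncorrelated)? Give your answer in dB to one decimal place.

L_total = L₁ + 10·log₁₀ N for N identical incoherent sources.
L_total = 81 + 10·log₁₀(6) = 81 + 7.782 = 88.78 dB.

88.8 dB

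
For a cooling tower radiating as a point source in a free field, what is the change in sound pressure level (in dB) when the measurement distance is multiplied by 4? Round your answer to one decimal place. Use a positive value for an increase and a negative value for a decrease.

-12.0 dB

Point-source spreading: ΔL = −20·log₁₀(r₂/r₁).
ΔL = −20·log₁₀(4) = -12.04 dB.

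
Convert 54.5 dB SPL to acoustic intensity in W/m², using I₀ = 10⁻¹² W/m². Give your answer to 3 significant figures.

L = 10·log₁₀(I/I₀) ⇒ I = I₀·10^(L/10) = 10⁻¹² × 10^5.45.

2.82e-07 W/m²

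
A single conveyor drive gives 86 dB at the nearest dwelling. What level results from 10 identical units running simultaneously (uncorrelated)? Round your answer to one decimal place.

N identical incoherent sources raise the level by 10·log₁₀ N.
L_total = 86 + 10·log₁₀(10) = 86 + 10.000 = 96.00 dB.

96.0 dB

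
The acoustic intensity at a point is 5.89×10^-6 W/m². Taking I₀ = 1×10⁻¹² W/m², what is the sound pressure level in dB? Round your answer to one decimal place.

I/I₀ = 5.89×10^-6/10⁻¹² = 5.89×10^6, and L = 10·log₁₀(I/I₀).
L = 10·(0.7701 + 6) = 67.70 dB.

67.7 dB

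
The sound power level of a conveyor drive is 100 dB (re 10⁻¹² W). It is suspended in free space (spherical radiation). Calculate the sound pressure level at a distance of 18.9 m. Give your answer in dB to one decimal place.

Free-field spherical radiation: L_p = L_w − 10·log₁₀(4π·r²), r = 18.9 m.
4π·r² = 4489 m², 10·log₁₀ of that is 36.521 dB.
L_p = 100 − 36.521 = 63.48 dB.

63.5 dB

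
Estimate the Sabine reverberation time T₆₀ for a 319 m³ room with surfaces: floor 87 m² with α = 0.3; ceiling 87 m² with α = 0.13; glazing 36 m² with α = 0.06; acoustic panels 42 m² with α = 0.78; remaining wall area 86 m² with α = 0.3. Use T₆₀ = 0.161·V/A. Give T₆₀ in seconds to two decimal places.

0.52 s

Summing Sᵢαᵢ: 87·0.3 + 87·0.13 + 36·0.06 + 42·0.78 + 86·0.3 = 98.13 m².
T₆₀ = 0.161·V/A = 0.161·319/98.13 = 0.523 s.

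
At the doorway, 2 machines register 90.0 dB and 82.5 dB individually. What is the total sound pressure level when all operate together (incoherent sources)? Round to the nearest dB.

Incoherent sources combine by intensity addition: L_total = 10·log₁₀(Σ 10^(L_i/10)).
Σ 10^(L/10) = 10^(90.0/10) + 10^(82.5/10) = 1.178e+09.
L_total = 10·log₁₀(1.178e+09) = 90.71 dB.

91 dB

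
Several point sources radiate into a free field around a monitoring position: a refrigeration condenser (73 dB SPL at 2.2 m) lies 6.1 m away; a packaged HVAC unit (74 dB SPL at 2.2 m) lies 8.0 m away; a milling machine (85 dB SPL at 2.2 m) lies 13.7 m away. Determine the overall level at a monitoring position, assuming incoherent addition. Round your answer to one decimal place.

71.0 dB SPL

Apply inverse-square spreading to bring every level to the receiver, then sum 10^(L/10).
refrigeration condenser: 73 − 20·log₁₀(6.1/2.2) = 73 − 8.86 = 64.14 dB SPL.
packaged HVAC unit: 74 − 20·log₁₀(8.0/2.2) = 74 − 11.21 = 62.79 dB SPL.
milling machine: 85 − 20·log₁₀(13.7/2.2) = 85 − 15.89 = 69.11 dB SPL.
Σ 10^(L/10) = 1.265e+07 → L_total = 10·log₁₀(1.265e+07) = 71.02 dB SPL.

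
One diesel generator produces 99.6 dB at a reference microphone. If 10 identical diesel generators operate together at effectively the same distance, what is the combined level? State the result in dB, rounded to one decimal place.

N identical incoherent sources raise the level by 10·log₁₀ N.
L_total = 99.6 + 10·log₁₀(10) = 99.6 + 10.000 = 109.60 dB.

109.6 dB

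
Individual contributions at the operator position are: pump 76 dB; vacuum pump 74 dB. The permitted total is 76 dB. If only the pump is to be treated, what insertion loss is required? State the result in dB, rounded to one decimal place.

The untreated sources together contribute 10^(74/10) = 2.512e+07, i.e. 74.00 dB.
The limit corresponds to 10^(76/10) = 3.981e+07; subtracting the fixed part leaves 1.469e+07 for the pump, i.e. 71.67 dB.
Required insertion loss = 76 − 71.67 = 4.33 dB.

4.3 dB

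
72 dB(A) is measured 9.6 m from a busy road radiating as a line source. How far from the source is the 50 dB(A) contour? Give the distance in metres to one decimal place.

Line-source spreading drops the level by 10·log₁₀(r₂/r₁); inverting, r₂/r₁ = 10^(ΔL/10).
r₂ = 9.6·10^((72−50)/10) = 9.6·10^(22.0/10) = 1521.50 m.

1521.5 m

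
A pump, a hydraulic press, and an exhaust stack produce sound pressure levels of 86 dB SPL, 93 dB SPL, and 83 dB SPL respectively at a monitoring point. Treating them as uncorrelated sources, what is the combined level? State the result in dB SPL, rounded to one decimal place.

94.1 dB SPL

For uncorrelated sources the intensities add, so convert each level to linear form, sum, and take 10·log₁₀ of the total.
Σ 10^(L/10) = 10^(86/10) + 10^(93/10) + 10^(83/10) = 2.593e+09.
L_total = 10·log₁₀(2.593e+09) = 94.14 dB SPL.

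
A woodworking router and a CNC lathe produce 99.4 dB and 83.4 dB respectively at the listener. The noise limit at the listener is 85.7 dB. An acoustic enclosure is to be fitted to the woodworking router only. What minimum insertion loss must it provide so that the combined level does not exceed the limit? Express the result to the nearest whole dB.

Everything except the woodworking router sums to 10^(83.4/10) = 2.188e+08 in linear terms, 83.40 dB.
To meet 85.7 dB overall, the treated woodworking router may contribute at most 10^(85.7/10) − 2.188e+08 = 1.528e+08, i.e. 81.84 dB.
So the woodworking router must be reduced from 99.4 to 81.84 dB: IL = 17.56 dB.

18 dB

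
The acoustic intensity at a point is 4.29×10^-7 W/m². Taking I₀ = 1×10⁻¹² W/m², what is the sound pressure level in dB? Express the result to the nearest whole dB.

L = 10·log₁₀(I/I₀) = 10·log₁₀(4.29×10^-7/10⁻¹²) = 10·log₁₀(4.29×10^5).
L = 10·(0.6325 + 5) = 56.32 dB.

56 dB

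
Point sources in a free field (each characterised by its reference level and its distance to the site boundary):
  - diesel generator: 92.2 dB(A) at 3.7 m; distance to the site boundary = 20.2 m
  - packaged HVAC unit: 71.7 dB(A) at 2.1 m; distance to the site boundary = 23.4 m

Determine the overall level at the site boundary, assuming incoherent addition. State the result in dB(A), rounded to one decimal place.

Propagate each source to the receiver with L = L_ref − 20·log₁₀(r/r_ref), then add intensities.
diesel generator: 92.2 − 20·log₁₀(20.2/3.7) = 92.2 − 14.74 = 77.46 dB(A).
packaged HVAC unit: 71.7 − 20·log₁₀(23.4/2.1) = 71.7 − 20.94 = 50.76 dB(A).
Σ 10^(L/10) = 5.580e+07 → L_total = 10·log₁₀(5.580e+07) = 77.47 dB(A).

77.5 dB(A)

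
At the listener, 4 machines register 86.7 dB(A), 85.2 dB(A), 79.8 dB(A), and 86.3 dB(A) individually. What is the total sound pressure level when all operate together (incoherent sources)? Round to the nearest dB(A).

For uncorrelated sources the intensities add, so convert each level to linear form, sum, and take 10·log₁₀ of the total.
Σ 10^(L/10) = 10^(86.7/10) + 10^(85.2/10) + 10^(79.8/10) + 10^(86.3/10) = 1.321e+09.
L_total = 10·log₁₀(1.321e+09) = 91.21 dB(A).

91 dB(A)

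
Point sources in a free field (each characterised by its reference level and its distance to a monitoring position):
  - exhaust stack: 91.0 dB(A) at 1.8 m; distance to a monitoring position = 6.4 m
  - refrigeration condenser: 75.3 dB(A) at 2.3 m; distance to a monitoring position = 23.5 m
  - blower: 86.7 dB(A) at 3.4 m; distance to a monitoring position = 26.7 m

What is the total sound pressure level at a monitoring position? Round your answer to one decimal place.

80.3 dB(A)

Apply inverse-square spreading to bring every level to the receiver, then sum 10^(L/10).
exhaust stack: 91.0 − 20·log₁₀(6.4/1.8) = 91.0 − 11.02 = 79.98 dB(A).
refrigeration condenser: 75.3 − 20·log₁₀(23.5/2.3) = 75.3 − 20.19 = 55.11 dB(A).
blower: 86.7 − 20·log₁₀(26.7/3.4) = 86.7 − 17.90 = 68.80 dB(A).
Σ 10^(L/10) = 1.075e+08 → L_total = 10·log₁₀(1.075e+08) = 80.31 dB(A).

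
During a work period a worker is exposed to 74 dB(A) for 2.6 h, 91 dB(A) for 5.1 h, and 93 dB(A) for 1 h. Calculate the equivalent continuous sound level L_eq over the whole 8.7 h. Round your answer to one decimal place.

L_eq = 10·log₁₀[(1/T)·Σ tᵢ·10^(Lᵢ/10)] with T = 8.7 h.
Σ tᵢ·10^(Lᵢ/10) = 2.6·10^(74/10) + 5.1·10^(91/10) + 1·10^(93/10) = 8.481e+09.
L_eq = 10·log₁₀(8.481e+09/8.7) = 89.89 dB(A).

89.9 dB(A)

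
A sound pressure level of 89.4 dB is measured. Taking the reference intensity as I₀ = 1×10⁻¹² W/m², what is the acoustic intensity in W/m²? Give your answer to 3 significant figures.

I/I₀ = 10^(89.4/10) = 8.71e+08, so I = 8.71e+08 × 10⁻¹² W/m².

0.000871 W/m²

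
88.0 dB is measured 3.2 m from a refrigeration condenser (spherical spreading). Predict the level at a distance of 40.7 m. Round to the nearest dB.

For a point source, L₂ = L₁ − 20·log₁₀(r₂/r₁).
L₂ = 88.0 − 20·log₁₀(40.7/3.2) = 88.0 − 22.089 = 65.91 dB.

66 dB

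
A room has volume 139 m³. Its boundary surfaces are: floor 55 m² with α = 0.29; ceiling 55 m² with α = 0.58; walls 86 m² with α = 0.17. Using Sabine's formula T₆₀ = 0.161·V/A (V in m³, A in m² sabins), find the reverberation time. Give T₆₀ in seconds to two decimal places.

0.36 s

Summing Sᵢαᵢ: 55·0.29 + 55·0.58 + 86·0.17 = 62.47 m².
T₆₀ = 0.161 × 139 / 62.47 = 0.358 s.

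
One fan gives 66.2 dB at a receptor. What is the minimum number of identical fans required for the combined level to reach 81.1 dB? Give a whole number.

31

N identical sources give L₁ + 10·log₁₀ N, so require 10·log₁₀ N ≥ 81.1 − 66.2 = 14.9 dB.
N ≥ 10^(14.9/10) = 30.903, so N = 31.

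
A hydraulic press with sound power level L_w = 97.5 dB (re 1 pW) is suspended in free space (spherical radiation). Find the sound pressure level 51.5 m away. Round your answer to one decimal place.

52.3 dB

L_p = L_w − 10·log₁₀(4π·r²) with r = 51.5 m.
4π·r² = 3.333e+04 m², 10·log₁₀ of that is 45.228 dB.
L_p = 97.5 − 45.228 = 52.27 dB.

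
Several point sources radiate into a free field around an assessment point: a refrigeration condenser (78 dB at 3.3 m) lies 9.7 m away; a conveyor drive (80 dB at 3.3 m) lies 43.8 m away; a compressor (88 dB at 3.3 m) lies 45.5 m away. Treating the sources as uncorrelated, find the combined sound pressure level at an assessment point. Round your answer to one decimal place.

70.5 dB

Propagate each source to the receiver with L = L_ref − 20·log₁₀(r/r_ref), then add intensities.
refrigeration condenser: 78 − 20·log₁₀(9.7/3.3) = 78 − 9.37 = 68.63 dB.
conveyor drive: 80 − 20·log₁₀(43.8/3.3) = 80 − 22.46 = 57.54 dB.
compressor: 88 − 20·log₁₀(45.5/3.3) = 88 − 22.79 = 65.21 dB.
Σ 10^(L/10) = 1.119e+07 → L_total = 10·log₁₀(1.119e+07) = 70.49 dB.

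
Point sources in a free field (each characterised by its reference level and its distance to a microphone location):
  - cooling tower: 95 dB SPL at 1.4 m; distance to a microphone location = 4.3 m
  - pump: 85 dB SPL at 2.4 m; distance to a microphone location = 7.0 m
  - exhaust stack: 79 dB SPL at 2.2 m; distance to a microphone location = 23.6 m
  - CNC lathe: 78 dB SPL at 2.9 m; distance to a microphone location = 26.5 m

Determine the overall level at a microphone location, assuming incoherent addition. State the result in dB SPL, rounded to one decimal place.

85.7 dB SPL

Apply inverse-square spreading to bring every level to the receiver, then sum 10^(L/10).
cooling tower: 95 − 20·log₁₀(4.3/1.4) = 95 − 9.75 = 85.25 dB SPL.
pump: 85 − 20·log₁₀(7.0/2.4) = 85 − 9.30 = 75.70 dB SPL.
exhaust stack: 79 − 20·log₁₀(23.6/2.2) = 79 − 20.61 = 58.39 dB SPL.
CNC lathe: 78 − 20·log₁₀(26.5/2.9) = 78 − 19.22 = 58.78 dB SPL.
Σ 10^(L/10) = 3.738e+08 → L_total = 10·log₁₀(3.738e+08) = 85.73 dB SPL.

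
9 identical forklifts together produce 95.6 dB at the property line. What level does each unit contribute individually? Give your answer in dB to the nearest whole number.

Dividing the total intensity by 9 lowers the level by 10·log₁₀ 9 = 9.542 dB: L₁ = 95.6 − 9.542.

86 dB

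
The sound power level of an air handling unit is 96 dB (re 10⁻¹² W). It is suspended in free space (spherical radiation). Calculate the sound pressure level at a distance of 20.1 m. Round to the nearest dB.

The power spreads over a sphere of area 4π·r², so L_p = L_w − 10·log₁₀(4π·r²).
4π·r² = 5077 m², 10·log₁₀ of that is 37.056 dB.
L_p = 96 − 37.056 = 58.94 dB.

59 dB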